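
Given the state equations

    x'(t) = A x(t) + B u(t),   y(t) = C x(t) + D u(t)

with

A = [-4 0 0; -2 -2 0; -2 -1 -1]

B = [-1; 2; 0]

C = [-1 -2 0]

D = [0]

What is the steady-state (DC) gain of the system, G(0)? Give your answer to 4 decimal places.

-2.2500

G(0) = C(-A)^{-1}B + D = -C A^{-1} B + D.
det A = -8, so A^{-1} = (1/-8)·adj(A) = [[-1/4, 0, 0], [1/4, -1/2, 0], [1/4, 1/2, -1]]
A^{-1} B = [1/4, -5/4, 3/4]^T
C A^{-1} B = 9/4
G(0) = D - C A^{-1} B = 0 - (9/4) = -9/4 ≈ -2.2500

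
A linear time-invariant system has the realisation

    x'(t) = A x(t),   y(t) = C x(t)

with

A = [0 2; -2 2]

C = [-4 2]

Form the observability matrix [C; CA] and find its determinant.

24

CA = [[-4, -4]]
Observability matrix O = [C; CA] = [[-4, 2], [-4, -4]]
det(O) = (-4)·(-4) - 2·(-4) = 16 - (-8) = 24
Since det(O) ≠ 0, rank(O) = 2 and the system is completely observable.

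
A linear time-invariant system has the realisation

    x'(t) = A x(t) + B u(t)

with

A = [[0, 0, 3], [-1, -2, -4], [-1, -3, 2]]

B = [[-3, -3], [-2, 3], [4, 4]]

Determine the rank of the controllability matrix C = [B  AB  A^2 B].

AB = [[12, 12], [-9, -19], [17, 2]]
A^2B = [[51, 6], [-62, 18], [49, 49]]
Controllability matrix C = [B  AB  A^2B] = [[-3, -3, 12, 12, 51, 6], [-2, 3, -9, -19, -62, 18], [4, 4, 17, 2, 49, 49]]
Take the 3×3 submatrix of C formed by columns 1, 2, 3: [[-3, -3, 12], [-2, 3, -9], [4, 4, 17]]. Its determinant is (-3)·(3·17 - (-9)·4) - (-3)·((-2)·17 - (-9)·4) + 12·((-2)·4 - 3·4) = (-3)·87 - (-3)·2 + 12·(-20) = -495 ≠ 0.
So rank(C) ≥ 3; since C has 3 rows, rank(C) = 3.
rank(C) = 3 = n, so the pair (A, B) is completely controllable.

3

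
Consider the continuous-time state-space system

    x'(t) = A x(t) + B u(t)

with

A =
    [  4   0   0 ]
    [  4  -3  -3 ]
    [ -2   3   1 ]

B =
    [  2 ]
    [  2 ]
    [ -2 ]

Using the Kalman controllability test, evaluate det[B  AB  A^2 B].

384

AB = [[8], [8], [0]]
A^2B = [[32], [8], [8]]
Controllability matrix C = [B  AB  A^2B] = [[2, 8, 32], [2, 8, 8], [-2, 0, 8]]
Expanding along the first row, det(C) = 2·(8·8 - 8·0) - 8·(2·8 - 8·(-2)) + 32·(2·0 - 8·(-2)) = 2·64 - 8·32 + 32·16 = 384
Since det(C) ≠ 0, rank(C) = 3 and the system is completely controllable.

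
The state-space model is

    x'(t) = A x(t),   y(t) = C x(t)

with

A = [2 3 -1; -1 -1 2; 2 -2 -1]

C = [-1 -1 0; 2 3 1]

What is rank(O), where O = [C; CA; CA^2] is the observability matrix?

3

CA = [[-1, -2, -1], [3, 1, 3]]
CA^2 = [[-2, 1, -2], [11, 2, -4]]
Observability matrix O = [C; CA; CA^2] = [[-1, -1, 0], [2, 3, 1], [-1, -2, -1], [3, 1, 3], [-2, 1, -2], [11, 2, -4]]
Take the 3×3 submatrix of O formed by rows 1, 2, 4: [[-1, -1, 0], [2, 3, 1], [3, 1, 3]]. Its determinant is (-1)·(3·3 - 1·1) - (-1)·(2·3 - 1·3) + 0·(2·1 - 3·3) = (-1)·8 - (-1)·3 + 0·(-7) = -5 ≠ 0.
So rank(O) ≥ 3; since O has 3 columns, rank(O) = 3.
rank(O) = 3 = n, so the pair (A, C) is completely observable.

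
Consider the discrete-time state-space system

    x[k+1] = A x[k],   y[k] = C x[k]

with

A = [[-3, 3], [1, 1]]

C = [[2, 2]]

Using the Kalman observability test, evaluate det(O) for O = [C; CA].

24

CA = [[-4, 8]]
Observability matrix O = [C; CA] = [[2, 2], [-4, 8]]
det(O) = 2·8 - 2·(-4) = 16 - (-8) = 24
Since det(O) ≠ 0, rank(O) = 2 and the system is completely observable.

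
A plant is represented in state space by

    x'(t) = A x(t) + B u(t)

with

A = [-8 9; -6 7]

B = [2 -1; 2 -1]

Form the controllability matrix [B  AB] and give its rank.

1

AB = [[2, -1], [2, -1]]
Controllability matrix C = [B  AB] = [[2, -1, 2, -1], [2, -1, 2, -1]]
Every column of C is a scalar multiple of column 1 = [2, 2] (multipliers 1, -1/2, 1, -1/2), so the columns span a one-dimensional space.
C ≠ 0, hence rank(C) = 1.
rank(C) = 1 < n = 2, so the pair (A, B) is not completely controllable.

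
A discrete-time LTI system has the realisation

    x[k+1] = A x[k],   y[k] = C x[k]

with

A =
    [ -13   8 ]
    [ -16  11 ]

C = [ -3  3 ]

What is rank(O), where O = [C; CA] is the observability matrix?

CA = [[-9, 9]]
Observability matrix O = [C; CA] = [[-3, 3], [-9, 9]]
Every row of O is a scalar multiple of row 1 = [-3, 3] (multipliers 1, 3), so the rows span a one-dimensional space.
O ≠ 0, hence rank(O) = 1.
rank(O) = 1 < n = 2, so the pair (A, C) is not completely observable.

1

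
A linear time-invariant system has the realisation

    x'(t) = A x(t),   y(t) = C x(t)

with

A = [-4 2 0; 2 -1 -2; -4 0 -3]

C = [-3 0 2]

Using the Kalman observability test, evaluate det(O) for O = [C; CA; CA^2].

352

CA = [[4, -6, -6]]
CA^2 = [[-4, 14, 30]]
Observability matrix O = [C; CA; CA^2] = [[-3, 0, 2], [4, -6, -6], [-4, 14, 30]]
Expanding along the first row, det(O) = (-3)·((-6)·30 - (-6)·14) - 0·(4·30 - (-6)·(-4)) + 2·(4·14 - (-6)·(-4)) = (-3)·(-96) - 0·96 + 2·32 = 352
Since det(O) ≠ 0, rank(O) = 3 and the system is completely observable.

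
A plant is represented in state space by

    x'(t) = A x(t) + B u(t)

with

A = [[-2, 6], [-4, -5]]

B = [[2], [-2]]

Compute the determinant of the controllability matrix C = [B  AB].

AB = [[-16], [2]]
Controllability matrix C = [B  AB] = [[2, -16], [-2, 2]]
det(C) = 2·2 - (-16)·(-2) = 4 - 32 = -28
Since det(C) ≠ 0, rank(C) = 2 and the system is completely controllable.

-28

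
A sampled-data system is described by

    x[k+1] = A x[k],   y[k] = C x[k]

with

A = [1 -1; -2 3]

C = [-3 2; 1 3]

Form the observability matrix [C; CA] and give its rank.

CA = [[-7, 9], [-5, 8]]
Observability matrix O = [C; CA] = [[-3, 2], [1, 3], [-7, 9], [-5, 8]]
Take the 2×2 submatrix of O formed by rows 1, 2: [[-3, 2], [1, 3]]. Its determinant is (-3)·3 - 2·1 = -9 - 2 = -11 ≠ 0.
So rank(O) ≥ 2; since O has 2 columns, rank(O) = 2.
rank(O) = 2 = n, so the pair (A, C) is completely observable.

2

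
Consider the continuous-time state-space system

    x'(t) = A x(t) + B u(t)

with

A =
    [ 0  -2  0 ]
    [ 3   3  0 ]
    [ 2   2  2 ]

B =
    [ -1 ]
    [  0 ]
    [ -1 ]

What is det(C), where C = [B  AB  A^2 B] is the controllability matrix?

AB = [[0], [-3], [-4]]
A^2B = [[6], [-9], [-14]]
Controllability matrix C = [B  AB  A^2B] = [[-1, 0, 6], [0, -3, -9], [-1, -4, -14]]
Expanding along the first row, det(C) = (-1)·((-3)·(-14) - (-9)·(-4)) - 0·(0·(-14) - (-9)·(-1)) + 6·(0·(-4) - (-3)·(-1)) = (-1)·6 - 0·(-9) + 6·(-3) = -24
Since det(C) ≠ 0, rank(C) = 3 and the system is completely controllable.

-24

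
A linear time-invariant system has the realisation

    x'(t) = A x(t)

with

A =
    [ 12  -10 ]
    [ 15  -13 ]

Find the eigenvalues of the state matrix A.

-3, 2

det(sI - A) = s^2 - (tr A)s + det A, with tr A = 12 + (-13) = -1 and det A = 12·(-13) - (-10)·15 = -156 - (-150) = -6.
So p(s) = det(sI - A) = s^2 + s - 6.
Factor s^2 + s - 6: two numbers with sum -1 and product -6 are 2 and -3, so s^2 + s - 6 = (s - 2)(s + 3).
Hence p(s) = (s - 2) (s + 3), with roots -3, 2.
At least one eigenvalue has non-negative real part, so the system is not asymptotically stable.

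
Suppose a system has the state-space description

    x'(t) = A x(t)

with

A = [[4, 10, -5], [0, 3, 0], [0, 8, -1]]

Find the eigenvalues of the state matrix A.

-1, 3, 4

det(sI - A) = s^3 - (tr A)s^2 + (M11 + M22 + M33)s - det A, where Mii is the 2×2 principal minor of A obtained by deleting row i and column i.
tr A = 4 + 3 + (-1) = 6; M11 = 3·(-1) - 0·8 = -3 - 0 = -3; M22 = 4·(-1) - (-5)·0 = -4 - 0 = -4; M33 = 4·3 - 10·0 = 12 - 0 = 12; sum of minors = 5.
det A = 4·(3·(-1) - 0·8) - 10·(0·(-1) - 0·0) + (-5)·(0·8 - 3·0) = 4·(-3) - 10·0 + (-5)·0 = -12.
So p(s) = det(sI - A) = s^3 - 6s^2 + 5s + 12.
Rational-root test: any integer root divides 12. Testing small divisors, s = -1 works: p(-1) = -1 + (-6) + (-5) + 12 = 0, so (s + 1) is a factor.
Dividing, p(s) = (s + 1)(s^2 - 7s + 12).
Factor s^2 - 7s + 12: two numbers with sum 7 and product 12 are 4 and 3, so s^2 - 7s + 12 = (s - 4)(s - 3).
Hence p(s) = (s - 4) (s - 3) (s + 1), with roots -1, 3, 4.
At least one eigenvalue has non-negative real part, so the system is not asymptotically stable.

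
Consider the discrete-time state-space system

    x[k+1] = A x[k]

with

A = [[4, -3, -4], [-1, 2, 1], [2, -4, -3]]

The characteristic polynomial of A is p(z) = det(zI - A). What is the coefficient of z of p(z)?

Expand det(zI - A) for the 3×3 matrix.
p(z) = z^3 - 3z^2 - z + 5.
(Check: constant term = det(-A) = (-1)^3 det A = 5; coefficient of z^2 = -tr A = -3.)
The coefficient of z is -1.

-1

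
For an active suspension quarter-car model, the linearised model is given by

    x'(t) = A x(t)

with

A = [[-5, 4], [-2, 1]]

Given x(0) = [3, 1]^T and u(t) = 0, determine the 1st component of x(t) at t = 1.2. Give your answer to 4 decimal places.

det(sI - A) = s^2 - (tr A)s + det A, with tr A = (-5) + 1 = -4 and det A = (-5)·1 - 4·(-2) = -5 - (-8) = 3.
So p(s) = det(sI - A) = s^2 + 4s + 3.
Factor s^2 + 4s + 3: two numbers with sum -4 and product 3 are -1 and -3, so s^2 + 4s + 3 = (s + 1)(s + 3).
Hence p(s) = (s + 1) (s + 3), with roots -3, -1.
The eigenvalues -3, -1 are distinct and real, so A is diagonalisable and x(t) = e^{At} x(0) = V diag(e^{λ_i t}) V^{-1} x(0), where the columns of V are the eigenvectors.
λ = -3: A - (-3)I = [[-2, 4], [-2, 4]]. Row 1 gives (-2)·v1 + 4·v2 = 0, so take v_1 = [-2, -1]^T.
λ = -1: A - (-1)I = [[-4, 4], [-2, 2]]. Row 1 gives (-4)·v1 + 4·v2 = 0, so take v_2 = [1, 1]^T.
V = [v_1 v_2] = [[-2, 1], [-1, 1]] has det V = -1, so V^{-1} = adj(V)/det V = [[-1, 1], [-1, 2]].
Modal coordinates z(0) = V^{-1} x(0): (-1)·3 + 1·1 = -2; (-1)·3 + 2·1 = -1; so z(0) = [-2, -1]^T.
x_1(t) = Σ_i (v_i)_1 · z_i(0) · e^{λ_i t} (row 1 of V times the modal terms).
x_1(1.2) = (-2)·(-2)·e^{-3·1.2} + 1·(-1)·e^{-1·1.2} = 4·0.027324 + (-1)·0.301194 = -0.1919.

-0.1919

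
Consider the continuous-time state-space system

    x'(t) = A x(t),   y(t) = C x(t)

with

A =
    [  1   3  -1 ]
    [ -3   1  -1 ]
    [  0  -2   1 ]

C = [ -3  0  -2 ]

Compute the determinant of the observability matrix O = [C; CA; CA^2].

CA = [[-3, -5, 1]]
CA^2 = [[12, -16, 9]]
Observability matrix O = [C; CA; CA^2] = [[-3, 0, -2], [-3, -5, 1], [12, -16, 9]]
Expanding along the first row, det(O) = (-3)·((-5)·9 - 1·(-16)) - 0·((-3)·9 - 1·12) + (-2)·((-3)·(-16) - (-5)·12) = (-3)·(-29) - 0·(-39) + (-2)·108 = -129
Since det(O) ≠ 0, rank(O) = 3 and the system is completely observable.

-129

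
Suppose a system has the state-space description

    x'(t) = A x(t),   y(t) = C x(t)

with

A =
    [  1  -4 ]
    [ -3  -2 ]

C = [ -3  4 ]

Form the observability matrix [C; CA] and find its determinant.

CA = [[-15, 4]]
Observability matrix O = [C; CA] = [[-3, 4], [-15, 4]]
det(O) = (-3)·4 - 4·(-15) = -12 - (-60) = 48
Since det(O) ≠ 0, rank(O) = 2 and the system is completely observable.

48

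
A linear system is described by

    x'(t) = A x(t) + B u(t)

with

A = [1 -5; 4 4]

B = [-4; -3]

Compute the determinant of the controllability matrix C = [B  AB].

145

AB = [[11], [-28]]
Controllability matrix C = [B  AB] = [[-4, 11], [-3, -28]]
det(C) = (-4)·(-28) - 11·(-3) = 112 - (-33) = 145
Since det(C) ≠ 0, rank(C) = 2 and the system is completely controllable.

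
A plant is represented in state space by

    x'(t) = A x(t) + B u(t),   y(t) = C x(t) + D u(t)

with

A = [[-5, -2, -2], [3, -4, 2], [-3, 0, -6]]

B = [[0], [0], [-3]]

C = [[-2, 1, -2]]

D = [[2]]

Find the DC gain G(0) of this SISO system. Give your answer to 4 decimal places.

2.6000

G(0) = C(-A)^{-1}B + D = -C A^{-1} B + D.
det A = -120, so A^{-1} = (1/-120)·adj(A) = [[-1/5, 1/10, 1/10], [-1/10, -1/5, -1/30], [1/10, -1/20, -13/60]]
A^{-1} B = [-3/10, 1/10, 13/20]^T
C A^{-1} B = -3/5
G(0) = D - C A^{-1} B = 2 - (-3/5) = 13/5 ≈ 2.6000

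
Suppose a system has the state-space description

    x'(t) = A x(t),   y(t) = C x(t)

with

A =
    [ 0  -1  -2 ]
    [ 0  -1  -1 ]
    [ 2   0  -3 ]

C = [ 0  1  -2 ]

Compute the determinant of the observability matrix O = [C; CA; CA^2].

CA = [[-4, -1, 5]]
CA^2 = [[10, 5, -6]]
Observability matrix O = [C; CA; CA^2] = [[0, 1, -2], [-4, -1, 5], [10, 5, -6]]
Expanding along the first row, det(O) = 0·((-1)·(-6) - 5·5) - 1·((-4)·(-6) - 5·10) + (-2)·((-4)·5 - (-1)·10) = 0·(-19) - 1·(-26) + (-2)·(-10) = 46
Since det(O) ≠ 0, rank(O) = 3 and the system is completely observable.

46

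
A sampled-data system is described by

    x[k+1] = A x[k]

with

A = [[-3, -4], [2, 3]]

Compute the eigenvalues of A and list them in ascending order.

det(zI - A) = z^2 - (tr A)z + det A, with tr A = (-3) + 3 = 0 and det A = (-3)·3 - (-4)·2 = -9 - (-8) = -1.
So p(z) = det(zI - A) = z^2 - 1.
Factor z^2 - 1: two numbers with sum 0 and product -1 are 1 and -1, so z^2 - 1 = (z - 1)(z + 1).
Hence p(z) = (z - 1) (z + 1), with roots -1, 1.

-1, 1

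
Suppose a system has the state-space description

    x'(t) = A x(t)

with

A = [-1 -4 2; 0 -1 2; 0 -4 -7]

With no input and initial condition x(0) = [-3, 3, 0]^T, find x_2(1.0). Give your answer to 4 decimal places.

0.2785

det(sI - A) = s^3 - (tr A)s^2 + (M11 + M22 + M33)s - det A, where Mii is the 2×2 principal minor of A obtained by deleting row i and column i.
tr A = (-1) + (-1) + (-7) = -9; M11 = (-1)·(-7) - 2·(-4) = 7 - (-8) = 15; M22 = (-1)·(-7) - 2·0 = 7 - 0 = 7; M33 = (-1)·(-1) - (-4)·0 = 1 - 0 = 1; sum of minors = 23.
det A = (-1)·((-1)·(-7) - 2·(-4)) - (-4)·(0·(-7) - 2·0) + 2·(0·(-4) - (-1)·0) = (-1)·15 - (-4)·0 + 2·0 = -15.
So p(s) = det(sI - A) = s^3 + 9s^2 + 23s + 15.
Rational-root test: any integer root divides 15. Testing small divisors, s = -1 works: p(-1) = -1 + 9 + (-23) + 15 = 0, so (s + 1) is a factor.
Dividing, p(s) = (s + 1)(s^2 + 8s + 15).
Factor s^2 + 8s + 15: two numbers with sum -8 and product 15 are -3 and -5, so s^2 + 8s + 15 = (s + 3)(s + 5).
Hence p(s) = (s + 1) (s + 3) (s + 5), with roots -5, -3, -1.
The eigenvalues -5, -3, -1 are distinct and real, so A is diagonalisable and x(t) = e^{At} x(0) = V diag(e^{λ_i t}) V^{-1} x(0), where the columns of V are the eigenvectors.
λ = -5: A - (-5)I = [[4, -4, 2], [0, 4, 2], [0, -4, -2]]. v must be orthogonal to every row; (row 1) × (row 2) = [-16, -8, 16], so take v_1 = [2, 1, -2]^T.
λ = -3: A - (-3)I = [[2, -4, 2], [0, 2, 2], [0, -4, -4]]. v must be orthogonal to every row; (row 1) × (row 2) = [-12, -4, 4], so take v_2 = [3, 1, -1]^T.
λ = -1: A - (-1)I = [[0, -4, 2], [0, 0, 2], [0, -4, -6]]. v must be orthogonal to every row; (row 1) × (row 2) = [-8, 0, 0], so take v_3 = [-1, 0, 0]^T.
V = [v_1 v_2 v_3] = [[2, 3, -1], [1, 1, 0], [-2, -1, 0]] has det V = -1, so V^{-1} = adj(V)/det V = [[0, -1, -1], [0, 2, 1], [-1, 4, 1]].
Modal coordinates z(0) = V^{-1} x(0): 0·(-3) + (-1)·3 + (-1)·0 = -3; 0·(-3) + 2·3 + 1·0 = 6; (-1)·(-3) + 4·3 + 1·0 = 15; so z(0) = [-3, 6, 15]^T.
x_2(t) = Σ_i (v_i)_2 · z_i(0) · e^{λ_i t} (row 2 of V times the modal terms).
x_2(1.0) = 1·(-3)·e^{-5·1.0} + 1·6·e^{-3·1.0} + 0·15·e^{-1·1.0} = (-3)·0.006738 + 6·0.049787 + 0·0.367879 = 0.2785.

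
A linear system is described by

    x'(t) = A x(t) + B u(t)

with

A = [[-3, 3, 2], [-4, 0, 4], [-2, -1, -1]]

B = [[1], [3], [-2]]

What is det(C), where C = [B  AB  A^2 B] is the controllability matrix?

1406

AB = [[2], [-12], [-3]]
A^2B = [[-48], [-20], [11]]
Controllability matrix C = [B  AB  A^2B] = [[1, 2, -48], [3, -12, -20], [-2, -3, 11]]
Expanding along the first row, det(C) = 1·((-12)·11 - (-20)·(-3)) - 2·(3·11 - (-20)·(-2)) + (-48)·(3·(-3) - (-12)·(-2)) = 1·(-192) - 2·(-7) + (-48)·(-33) = 1406
Since det(C) ≠ 0, rank(C) = 3 and the system is completely controllable.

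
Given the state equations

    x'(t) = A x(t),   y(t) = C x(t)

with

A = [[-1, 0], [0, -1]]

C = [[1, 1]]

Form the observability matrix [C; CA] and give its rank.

1

CA = [[-1, -1]]
Observability matrix O = [C; CA] = [[1, 1], [-1, -1]]
Every row of O is a scalar multiple of row 1 = [1, 1] (multipliers 1, -1), so the rows span a one-dimensional space.
O ≠ 0, hence rank(O) = 1.
rank(O) = 1 < n = 2, so the pair (A, C) is not completely observable.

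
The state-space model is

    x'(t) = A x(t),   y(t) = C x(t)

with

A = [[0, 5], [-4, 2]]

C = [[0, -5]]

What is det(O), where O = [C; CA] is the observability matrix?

CA = [[20, -10]]
Observability matrix O = [C; CA] = [[0, -5], [20, -10]]
det(O) = 0·(-10) - (-5)·20 = 0 - (-100) = 100
Since det(O) ≠ 0, rank(O) = 2 and the system is completely observable.

100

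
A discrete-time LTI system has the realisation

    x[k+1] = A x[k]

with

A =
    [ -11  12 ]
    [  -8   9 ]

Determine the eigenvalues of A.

det(zI - A) = z^2 - (tr A)z + det A, with tr A = (-11) + 9 = -2 and det A = (-11)·9 - 12·(-8) = -99 - (-96) = -3.
So p(z) = det(zI - A) = z^2 + 2z - 3.
Factor z^2 + 2z - 3: two numbers with sum -2 and product -3 are 1 and -3, so z^2 + 2z - 3 = (z - 1)(z + 3).
Hence p(z) = (z - 1) (z + 3), with roots -3, 1.

-3, 1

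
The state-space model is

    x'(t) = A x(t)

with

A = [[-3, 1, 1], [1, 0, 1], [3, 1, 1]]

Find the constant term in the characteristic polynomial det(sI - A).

-6

Expand det(sI - A) for the 3×3 matrix.
p(s) = s^3 + 2s^2 - 8s - 6.
(Check: constant term = det(-A) = (-1)^3 det A = -6; coefficient of s^2 = -tr A = 2.)
The constant term is -6.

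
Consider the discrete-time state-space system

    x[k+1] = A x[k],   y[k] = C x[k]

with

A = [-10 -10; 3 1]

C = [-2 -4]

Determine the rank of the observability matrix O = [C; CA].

CA = [[8, 16]]
Observability matrix O = [C; CA] = [[-2, -4], [8, 16]]
Every row of O is a scalar multiple of row 1 = [-2, -4] (multipliers 1, -4), so the rows span a one-dimensional space.
O ≠ 0, hence rank(O) = 1.
rank(O) = 1 < n = 2, so the pair (A, C) is not completely observable.

1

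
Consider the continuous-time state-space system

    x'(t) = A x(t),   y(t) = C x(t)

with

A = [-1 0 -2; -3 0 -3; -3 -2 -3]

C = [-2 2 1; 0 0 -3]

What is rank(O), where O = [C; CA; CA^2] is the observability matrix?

CA = [[-7, -2, -5], [9, 6, 9]]
CA^2 = [[28, 10, 35], [-54, -18, -63]]
Observability matrix O = [C; CA; CA^2] = [[-2, 2, 1], [0, 0, -3], [-7, -2, -5], [9, 6, 9], [28, 10, 35], [-54, -18, -63]]
Take the 3×3 submatrix of O formed by rows 1, 2, 3: [[-2, 2, 1], [0, 0, -3], [-7, -2, -5]]. Its determinant is (-2)·(0·(-5) - (-3)·(-2)) - 2·(0·(-5) - (-3)·(-7)) + 1·(0·(-2) - 0·(-7)) = (-2)·(-6) - 2·(-21) + 1·0 = 54 ≠ 0.
So rank(O) ≥ 3; since O has 3 columns, rank(O) = 3.
rank(O) = 3 = n, so the pair (A, C) is completely observable.

3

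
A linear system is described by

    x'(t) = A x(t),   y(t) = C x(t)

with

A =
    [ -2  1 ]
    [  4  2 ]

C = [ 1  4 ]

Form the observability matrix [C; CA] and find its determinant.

CA = [[14, 9]]
Observability matrix O = [C; CA] = [[1, 4], [14, 9]]
det(O) = 1·9 - 4·14 = 9 - 56 = -47
Since det(O) ≠ 0, rank(O) = 2 and the system is completely observable.

-47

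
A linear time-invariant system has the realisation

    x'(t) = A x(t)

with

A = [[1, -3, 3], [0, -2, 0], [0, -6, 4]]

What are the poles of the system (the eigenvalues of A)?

det(sI - A) = s^3 - (tr A)s^2 + (M11 + M22 + M33)s - det A, where Mii is the 2×2 principal minor of A obtained by deleting row i and column i.
tr A = 1 + (-2) + 4 = 3; M11 = (-2)·4 - 0·(-6) = -8 - 0 = -8; M22 = 1·4 - 3·0 = 4 - 0 = 4; M33 = 1·(-2) - (-3)·0 = -2 - 0 = -2; sum of minors = -6.
det A = 1·((-2)·4 - 0·(-6)) - (-3)·(0·4 - 0·0) + 3·(0·(-6) - (-2)·0) = 1·(-8) - (-3)·0 + 3·0 = -8.
So p(s) = det(sI - A) = s^3 - 3s^2 - 6s + 8.
Rational-root test: any integer root divides 8. Testing small divisors, s = 1 works: p(1) = 1 + (-3) + (-6) + 8 = 0, so (s - 1) is a factor.
Dividing, p(s) = (s - 1)(s^2 - 2s - 8).
Factor s^2 - 2s - 8: two numbers with sum 2 and product -8 are 4 and -2, so s^2 - 2s - 8 = (s - 4)(s + 2).
Hence p(s) = (s - 4) (s - 1) (s + 2), with roots -2, 1, 4.
At least one eigenvalue has non-negative real part, so the system is not asymptotically stable.

-2, 1, 4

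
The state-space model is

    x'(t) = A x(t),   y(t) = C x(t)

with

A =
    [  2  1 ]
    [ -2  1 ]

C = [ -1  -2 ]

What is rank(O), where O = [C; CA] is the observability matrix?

2

CA = [[2, -3]]
Observability matrix O = [C; CA] = [[-1, -2], [2, -3]]
det(O) = (-1)·(-3) - (-2)·2 = 3 - (-4) = 7 ≠ 0, so rank(O) = 2.
rank(O) = 2 = n, so the pair (A, C) is completely observable.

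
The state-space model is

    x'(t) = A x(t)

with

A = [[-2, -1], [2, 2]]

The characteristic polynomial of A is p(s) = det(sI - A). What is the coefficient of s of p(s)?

For a 2×2 matrix, det(sI - A) = s^2 - (tr A)s + det A.
tr A = 0, det A = -2.
So p(s) = s^2 - 2.
The coefficient of s is 0.

0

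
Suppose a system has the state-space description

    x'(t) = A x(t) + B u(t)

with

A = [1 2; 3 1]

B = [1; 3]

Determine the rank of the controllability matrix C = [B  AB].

2

AB = [[7], [6]]
Controllability matrix C = [B  AB] = [[1, 7], [3, 6]]
det(C) = 1·6 - 7·3 = 6 - 21 = -15 ≠ 0, so rank(C) = 2.
rank(C) = 2 = n, so the pair (A, B) is completely controllable.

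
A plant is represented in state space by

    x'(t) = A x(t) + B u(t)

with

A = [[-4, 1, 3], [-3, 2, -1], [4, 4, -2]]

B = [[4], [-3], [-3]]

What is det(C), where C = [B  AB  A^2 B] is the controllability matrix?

20059

AB = [[-28], [-15], [10]]
A^2B = [[127], [44], [-192]]
Controllability matrix C = [B  AB  A^2B] = [[4, -28, 127], [-3, -15, 44], [-3, 10, -192]]
Expanding along the first row, det(C) = 4·((-15)·(-192) - 44·10) - (-28)·((-3)·(-192) - 44·(-3)) + 127·((-3)·10 - (-15)·(-3)) = 4·2440 - (-28)·708 + 127·(-75) = 20059
Since det(C) ≠ 0, rank(C) = 3 and the system is completely controllable.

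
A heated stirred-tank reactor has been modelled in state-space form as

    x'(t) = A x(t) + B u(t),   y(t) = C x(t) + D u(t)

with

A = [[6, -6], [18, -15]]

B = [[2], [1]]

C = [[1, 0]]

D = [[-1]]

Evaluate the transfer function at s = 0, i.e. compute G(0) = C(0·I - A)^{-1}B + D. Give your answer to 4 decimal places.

0.3333

G(0) = C(-A)^{-1}B + D = -C A^{-1} B + D.
det A = 18, so A^{-1} = (1/18)·adj(A) = [[-5/6, 1/3], [-1, 1/3]]
A^{-1} B = [-4/3, -5/3]^T
C A^{-1} B = -4/3
G(0) = D - C A^{-1} B = -1 - (-4/3) = 1/3 ≈ 0.3333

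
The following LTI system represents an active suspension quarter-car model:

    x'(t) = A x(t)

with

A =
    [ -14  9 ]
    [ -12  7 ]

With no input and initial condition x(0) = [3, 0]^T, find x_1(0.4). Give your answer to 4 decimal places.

det(sI - A) = s^2 - (tr A)s + det A, with tr A = (-14) + 7 = -7 and det A = (-14)·7 - 9·(-12) = -98 - (-108) = 10.
So p(s) = det(sI - A) = s^2 + 7s + 10.
Factor s^2 + 7s + 10: two numbers with sum -7 and product 10 are -2 and -5, so s^2 + 7s + 10 = (s + 2)(s + 5).
Hence p(s) = (s + 2) (s + 5), with roots -5, -2.
The eigenvalues -5, -2 are distinct and real, so A is diagonalisable and x(t) = e^{At} x(0) = V diag(e^{λ_i t}) V^{-1} x(0), where the columns of V are the eigenvectors.
λ = -5: A - (-5)I = [[-9, 9], [-12, 12]]. Row 1 gives (-9)·v1 + 9·v2 = 0, so take v_1 = [1, 1]^T.
λ = -2: A - (-2)I = [[-12, 9], [-12, 9]]. Row 1 gives (-12)·v1 + 9·v2 = 0, so take v_2 = [3, 4]^T.
V = [v_1 v_2] = [[1, 3], [1, 4]] has det V = 1, so V^{-1} = adj(V)/det V = [[4, -3], [-1, 1]].
Modal coordinates z(0) = V^{-1} x(0): 4·3 + (-3)·0 = 12; (-1)·3 + 1·0 = -3; so z(0) = [12, -3]^T.
x_1(t) = Σ_i (v_i)_1 · z_i(0) · e^{λ_i t} (row 1 of V times the modal terms).
x_1(0.4) = 1·12·e^{-5·0.4} + 3·(-3)·e^{-2·0.4} = 12·0.135335 + (-9)·0.449329 = -2.4199.

-2.4199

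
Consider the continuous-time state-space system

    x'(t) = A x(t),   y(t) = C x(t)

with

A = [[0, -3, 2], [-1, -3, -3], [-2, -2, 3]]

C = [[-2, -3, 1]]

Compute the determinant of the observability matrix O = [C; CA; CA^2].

386

CA = [[1, 13, 8]]
CA^2 = [[-29, -58, -13]]
Observability matrix O = [C; CA; CA^2] = [[-2, -3, 1], [1, 13, 8], [-29, -58, -13]]
Expanding along the first row, det(O) = (-2)·(13·(-13) - 8·(-58)) - (-3)·(1·(-13) - 8·(-29)) + 1·(1·(-58) - 13·(-29)) = (-2)·295 - (-3)·219 + 1·319 = 386
Since det(O) ≠ 0, rank(O) = 3 and the system is completely observable.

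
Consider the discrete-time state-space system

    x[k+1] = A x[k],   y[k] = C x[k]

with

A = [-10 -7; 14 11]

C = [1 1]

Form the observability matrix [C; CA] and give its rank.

1

CA = [[4, 4]]
Observability matrix O = [C; CA] = [[1, 1], [4, 4]]
Every row of O is a scalar multiple of row 1 = [1, 1] (multipliers 1, 4), so the rows span a one-dimensional space.
O ≠ 0, hence rank(O) = 1.
rank(O) = 1 < n = 2, so the pair (A, C) is not completely observable.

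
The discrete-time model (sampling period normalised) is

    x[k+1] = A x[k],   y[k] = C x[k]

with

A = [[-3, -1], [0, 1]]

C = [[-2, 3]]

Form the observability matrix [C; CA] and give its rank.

CA = [[6, 5]]
Observability matrix O = [C; CA] = [[-2, 3], [6, 5]]
det(O) = (-2)·5 - 3·6 = -10 - 18 = -28 ≠ 0, so rank(O) = 2.
rank(O) = 2 = n, so the pair (A, C) is completely observable.

2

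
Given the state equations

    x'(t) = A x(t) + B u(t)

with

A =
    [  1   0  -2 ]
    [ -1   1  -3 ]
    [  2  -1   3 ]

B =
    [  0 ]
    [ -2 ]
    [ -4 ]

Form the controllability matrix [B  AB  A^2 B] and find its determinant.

272

AB = [[8], [10], [-10]]
A^2B = [[28], [32], [-24]]
Controllability matrix C = [B  AB  A^2B] = [[0, 8, 28], [-2, 10, 32], [-4, -10, -24]]
Expanding along the first row, det(C) = 0·(10·(-24) - 32·(-10)) - 8·((-2)·(-24) - 32·(-4)) + 28·((-2)·(-10) - 10·(-4)) = 0·80 - 8·176 + 28·60 = 272
Since det(C) ≠ 0, rank(C) = 3 and the system is completely controllable.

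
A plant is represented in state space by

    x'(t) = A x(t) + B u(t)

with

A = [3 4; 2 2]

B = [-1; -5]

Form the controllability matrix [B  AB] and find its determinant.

-103

AB = [[-23], [-12]]
Controllability matrix C = [B  AB] = [[-1, -23], [-5, -12]]
det(C) = (-1)·(-12) - (-23)·(-5) = 12 - 115 = -103
Since det(C) ≠ 0, rank(C) = 2 and the system is completely controllable.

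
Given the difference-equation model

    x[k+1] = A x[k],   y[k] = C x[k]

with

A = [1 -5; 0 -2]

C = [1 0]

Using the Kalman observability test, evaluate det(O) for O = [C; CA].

-5

CA = [[1, -5]]
Observability matrix O = [C; CA] = [[1, 0], [1, -5]]
det(O) = 1·(-5) - 0·1 = -5 - 0 = -5
Since det(O) ≠ 0, rank(O) = 2 and the system is completely observable.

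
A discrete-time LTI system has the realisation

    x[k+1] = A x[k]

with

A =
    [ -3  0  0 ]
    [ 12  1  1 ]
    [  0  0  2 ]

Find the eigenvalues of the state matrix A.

det(zI - A) = z^3 - (tr A)z^2 + (M11 + M22 + M33)z - det A, where Mii is the 2×2 principal minor of A obtained by deleting row i and column i.
tr A = (-3) + 1 + 2 = 0; M11 = 1·2 - 1·0 = 2 - 0 = 2; M22 = (-3)·2 - 0·0 = -6 - 0 = -6; M33 = (-3)·1 - 0·12 = -3 - 0 = -3; sum of minors = -7.
det A = (-3)·(1·2 - 1·0) - 0·(12·2 - 1·0) + 0·(12·0 - 1·0) = (-3)·2 - 0·24 + 0·0 = -6.
So p(z) = det(zI - A) = z^3 - 7z + 6.
Rational-root test: any integer root divides 6. Testing small divisors, z = 1 works: p(1) = 1 + 0 + (-7) + 6 = 0, so (z - 1) is a factor.
Dividing, p(z) = (z - 1)(z^2 + z - 6).
Factor z^2 + z - 6: two numbers with sum -1 and product -6 are 2 and -3, so z^2 + z - 6 = (z - 2)(z + 3).
Hence p(z) = (z - 2) (z - 1) (z + 3), with roots -3, 1, 2.

-3, 1, 2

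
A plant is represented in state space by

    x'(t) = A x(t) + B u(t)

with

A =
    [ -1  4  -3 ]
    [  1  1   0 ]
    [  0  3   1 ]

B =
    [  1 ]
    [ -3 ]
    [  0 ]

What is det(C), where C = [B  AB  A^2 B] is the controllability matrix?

1344

AB = [[-13], [-2], [-9]]
A^2B = [[32], [-15], [-15]]
Controllability matrix C = [B  AB  A^2B] = [[1, -13, 32], [-3, -2, -15], [0, -9, -15]]
Expanding along the first row, det(C) = 1·((-2)·(-15) - (-15)·(-9)) - (-13)·((-3)·(-15) - (-15)·0) + 32·((-3)·(-9) - (-2)·0) = 1·(-105) - (-13)·45 + 32·27 = 1344
Since det(C) ≠ 0, rank(C) = 3 and the system is completely controllable.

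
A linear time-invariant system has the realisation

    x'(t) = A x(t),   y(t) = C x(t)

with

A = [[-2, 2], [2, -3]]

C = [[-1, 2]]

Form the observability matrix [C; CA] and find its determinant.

CA = [[6, -8]]
Observability matrix O = [C; CA] = [[-1, 2], [6, -8]]
det(O) = (-1)·(-8) - 2·6 = 8 - 12 = -4
Since det(O) ≠ 0, rank(O) = 2 and the system is completely observable.

-4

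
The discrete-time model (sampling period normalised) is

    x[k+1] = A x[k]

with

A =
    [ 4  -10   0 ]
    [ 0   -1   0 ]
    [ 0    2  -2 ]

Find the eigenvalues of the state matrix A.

det(zI - A) = z^3 - (tr A)z^2 + (M11 + M22 + M33)z - det A, where Mii is the 2×2 principal minor of A obtained by deleting row i and column i.
tr A = 4 + (-1) + (-2) = 1; M11 = (-1)·(-2) - 0·2 = 2 - 0 = 2; M22 = 4·(-2) - 0·0 = -8 - 0 = -8; M33 = 4·(-1) - (-10)·0 = -4 - 0 = -4; sum of minors = -10.
det A = 4·((-1)·(-2) - 0·2) - (-10)·(0·(-2) - 0·0) + 0·(0·2 - (-1)·0) = 4·2 - (-10)·0 + 0·0 = 8.
So p(z) = det(zI - A) = z^3 - z^2 - 10z - 8.
Rational-root test: any integer root divides -8. Testing small divisors, z = -1 works: p(-1) = -1 + (-1) + 10 + (-8) = 0, so (z + 1) is a factor.
Dividing, p(z) = (z + 1)(z^2 - 2z - 8).
Factor z^2 - 2z - 8: two numbers with sum 2 and product -8 are 4 and -2, so z^2 - 2z - 8 = (z - 4)(z + 2).
Hence p(z) = (z - 4) (z + 1) (z + 2), with roots -2, -1, 4.

-2, -1, 4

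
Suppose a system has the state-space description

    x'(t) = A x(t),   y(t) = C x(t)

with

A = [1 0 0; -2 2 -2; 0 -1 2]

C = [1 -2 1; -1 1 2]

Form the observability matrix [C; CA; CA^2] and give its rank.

3

CA = [[5, -5, 6], [-3, 0, 2]]
CA^2 = [[15, -16, 22], [-3, -2, 4]]
Observability matrix O = [C; CA; CA^2] = [[1, -2, 1], [-1, 1, 2], [5, -5, 6], [-3, 0, 2], [15, -16, 22], [-3, -2, 4]]
Take the 3×3 submatrix of O formed by rows 1, 2, 3: [[1, -2, 1], [-1, 1, 2], [5, -5, 6]]. Its determinant is 1·(1·6 - 2·(-5)) - (-2)·((-1)·6 - 2·5) + 1·((-1)·(-5) - 1·5) = 1·16 - (-2)·(-16) + 1·0 = -16 ≠ 0.
So rank(O) ≥ 3; since O has 3 columns, rank(O) = 3.
rank(O) = 3 = n, so the pair (A, C) is completely observable.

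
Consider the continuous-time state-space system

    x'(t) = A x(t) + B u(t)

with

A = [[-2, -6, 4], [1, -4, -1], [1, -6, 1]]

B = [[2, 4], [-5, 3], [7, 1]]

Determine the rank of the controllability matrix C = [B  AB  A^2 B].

2

AB = [[54, -22], [15, -9], [39, -13]]
A^2B = [[-42, 46], [-45, 27], [3, 19]]
Controllability matrix C = [B  AB  A^2B] = [[2, 4, 54, -22, -42, 46], [-5, 3, 15, -9, -45, 27], [7, 1, 39, -13, 3, 19]]
The rows r1, r2, r3 of C are linearly dependent: -r1 + r2 + r3 = 0 (check each entry), so rank(C) ≤ 2.
The 2×2 minor from rows 1, 2, columns 1, 2 is 2·3 - 4·(-5) = 6 - (-20) = 26 ≠ 0, so rank(C) = 2.
rank(C) = 2 < n = 3, so the pair (A, B) is not completely controllable.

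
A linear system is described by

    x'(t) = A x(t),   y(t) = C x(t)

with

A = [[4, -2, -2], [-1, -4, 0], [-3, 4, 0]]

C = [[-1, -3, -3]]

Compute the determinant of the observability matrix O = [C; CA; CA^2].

0

CA = [[8, 2, 2]]
CA^2 = [[24, -16, -16]]
Observability matrix O = [C; CA; CA^2] = [[-1, -3, -3], [8, 2, 2], [24, -16, -16]]
Expanding along the first row, det(O) = (-1)·(2·(-16) - 2·(-16)) - (-3)·(8·(-16) - 2·24) + (-3)·(8·(-16) - 2·24) = (-1)·0 - (-3)·(-176) + (-3)·(-176) = 0
Since det(O) = 0, rank(O) < 3 and the system is not completely observable.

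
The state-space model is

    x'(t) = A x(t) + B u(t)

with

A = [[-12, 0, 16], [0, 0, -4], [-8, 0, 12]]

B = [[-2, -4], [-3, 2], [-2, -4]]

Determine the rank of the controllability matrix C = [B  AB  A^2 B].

2

AB = [[-8, -16], [8, 16], [-8, -16]]
A^2B = [[-32, -64], [32, 64], [-32, -64]]
Controllability matrix C = [B  AB  A^2B] = [[-2, -4, -8, -16, -32, -64], [-3, 2, 8, 16, 32, 64], [-2, -4, -8, -16, -32, -64]]
The rows r1, r2, r3 of C are linearly dependent: -r1 + r3 = 0 (check each entry), so rank(C) ≤ 2.
The 2×2 minor from rows 1, 2, columns 1, 2 is (-2)·2 - (-4)·(-3) = -4 - 12 = -16 ≠ 0, so rank(C) = 2.
rank(C) = 2 < n = 3, so the pair (A, B) is not completely controllable.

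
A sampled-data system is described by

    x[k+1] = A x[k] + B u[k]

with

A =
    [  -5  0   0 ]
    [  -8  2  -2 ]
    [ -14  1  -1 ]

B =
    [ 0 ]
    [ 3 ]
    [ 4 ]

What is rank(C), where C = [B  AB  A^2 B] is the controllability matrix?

2

AB = [[0], [-2], [-1]]
A^2B = [[0], [-2], [-1]]
Controllability matrix C = [B  AB  A^2B] = [[0, 0, 0], [3, -2, -2], [4, -1, -1]]
Row 1 of C is identically zero, so rank(C) ≤ 2.
The 2×2 minor from rows 2, 3, columns 1, 2 is 3·(-1) - (-2)·4 = -3 - (-8) = 5 ≠ 0, so rank(C) = 2.
rank(C) = 2 < n = 3, so the pair (A, B) is not completely controllable.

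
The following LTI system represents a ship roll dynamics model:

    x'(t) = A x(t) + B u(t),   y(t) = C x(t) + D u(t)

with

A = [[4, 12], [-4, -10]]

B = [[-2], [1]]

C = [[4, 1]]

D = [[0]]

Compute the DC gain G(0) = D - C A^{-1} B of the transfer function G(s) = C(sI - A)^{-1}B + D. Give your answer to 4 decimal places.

-3.5000

G(0) = C(-A)^{-1}B + D = -C A^{-1} B + D.
det A = 8, so A^{-1} = (1/8)·adj(A) = [[-5/4, -3/2], [1/2, 1/2]]
A^{-1} B = [1, -1/2]^T
C A^{-1} B = 7/2
G(0) = D - C A^{-1} B = 0 - (7/2) = -7/2 ≈ -3.5000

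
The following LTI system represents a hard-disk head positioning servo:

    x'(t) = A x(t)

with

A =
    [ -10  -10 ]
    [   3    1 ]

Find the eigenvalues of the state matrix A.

det(sI - A) = s^2 - (tr A)s + det A, with tr A = (-10) + 1 = -9 and det A = (-10)·1 - (-10)·3 = -10 - (-30) = 20.
So p(s) = det(sI - A) = s^2 + 9s + 20.
Factor s^2 + 9s + 20: two numbers with sum -9 and product 20 are -4 and -5, so s^2 + 9s + 20 = (s + 4)(s + 5).
Hence p(s) = (s + 4) (s + 5), with roots -5, -4.
All eigenvalues have negative real part, so the system is asymptotically stable.

-5, -4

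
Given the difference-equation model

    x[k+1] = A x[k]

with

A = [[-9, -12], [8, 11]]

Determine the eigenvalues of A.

det(zI - A) = z^2 - (tr A)z + det A, with tr A = (-9) + 11 = 2 and det A = (-9)·11 - (-12)·8 = -99 - (-96) = -3.
So p(z) = det(zI - A) = z^2 - 2z - 3.
Factor z^2 - 2z - 3: two numbers with sum 2 and product -3 are 3 and -1, so z^2 - 2z - 3 = (z - 3)(z + 1).
Hence p(z) = (z - 3) (z + 1), with roots -1, 3.

-1, 3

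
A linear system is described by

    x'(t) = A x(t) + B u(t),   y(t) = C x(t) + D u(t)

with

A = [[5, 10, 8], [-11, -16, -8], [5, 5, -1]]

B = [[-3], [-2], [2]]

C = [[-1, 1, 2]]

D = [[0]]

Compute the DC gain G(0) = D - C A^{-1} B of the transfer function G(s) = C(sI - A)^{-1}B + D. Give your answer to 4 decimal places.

6.3000

G(0) = C(-A)^{-1}B + D = -C A^{-1} B + D.
det A = -30, so A^{-1} = (1/-30)·adj(A) = [[-28/15, -5/3, -8/5], [17/10, 3/2, 8/5], [-5/6, -5/6, -1]]
A^{-1} B = [86/15, -49/10, 13/6]^T
C A^{-1} B = -63/10
G(0) = D - C A^{-1} B = 0 - (-63/10) = 63/10 ≈ 6.3000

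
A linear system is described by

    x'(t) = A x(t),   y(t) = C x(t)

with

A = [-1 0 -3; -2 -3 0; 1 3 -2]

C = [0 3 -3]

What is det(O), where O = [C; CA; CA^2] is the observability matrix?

513

CA = [[-9, -18, 6]]
CA^2 = [[51, 72, 15]]
Observability matrix O = [C; CA; CA^2] = [[0, 3, -3], [-9, -18, 6], [51, 72, 15]]
Expanding along the first row, det(O) = 0·((-18)·15 - 6·72) - 3·((-9)·15 - 6·51) + (-3)·((-9)·72 - (-18)·51) = 0·(-702) - 3·(-441) + (-3)·270 = 513
Since det(O) ≠ 0, rank(O) = 3 and the system is completely observable.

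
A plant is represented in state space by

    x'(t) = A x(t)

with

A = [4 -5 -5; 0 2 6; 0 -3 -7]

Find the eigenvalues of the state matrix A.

-4, -1, 4

det(sI - A) = s^3 - (tr A)s^2 + (M11 + M22 + M33)s - det A, where Mii is the 2×2 principal minor of A obtained by deleting row i and column i.
tr A = 4 + 2 + (-7) = -1; M11 = 2·(-7) - 6·(-3) = -14 - (-18) = 4; M22 = 4·(-7) - (-5)·0 = -28 - 0 = -28; M33 = 4·2 - (-5)·0 = 8 - 0 = 8; sum of minors = -16.
det A = 4·(2·(-7) - 6·(-3)) - (-5)·(0·(-7) - 6·0) + (-5)·(0·(-3) - 2·0) = 4·4 - (-5)·0 + (-5)·0 = 16.
So p(s) = det(sI - A) = s^3 + s^2 - 16s - 16.
Rational-root test: any integer root divides -16. Testing small divisors, s = -1 works: p(-1) = -1 + 1 + 16 + (-16) = 0, so (s + 1) is a factor.
Dividing, p(s) = (s + 1)(s^2 - 16).
Factor s^2 - 16: two numbers with sum 0 and product -16 are 4 and -4, so s^2 - 16 = (s - 4)(s + 4).
Hence p(s) = (s - 4) (s + 1) (s + 4), with roots -4, -1, 4.
At least one eigenvalue has non-negative real part, so the system is not asymptotically stable.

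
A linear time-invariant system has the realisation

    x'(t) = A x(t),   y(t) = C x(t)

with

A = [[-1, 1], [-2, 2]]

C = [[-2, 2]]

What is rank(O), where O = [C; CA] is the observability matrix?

CA = [[-2, 2]]
Observability matrix O = [C; CA] = [[-2, 2], [-2, 2]]
Every row of O is a scalar multiple of row 1 = [-2, 2] (multipliers 1, 1), so the rows span a one-dimensional space.
O ≠ 0, hence rank(O) = 1.
rank(O) = 1 < n = 2, so the pair (A, C) is not completely observable.

1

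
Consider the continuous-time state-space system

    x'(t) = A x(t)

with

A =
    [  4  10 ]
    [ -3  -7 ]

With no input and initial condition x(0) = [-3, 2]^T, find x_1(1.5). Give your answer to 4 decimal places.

det(sI - A) = s^2 - (tr A)s + det A, with tr A = 4 + (-7) = -3 and det A = 4·(-7) - 10·(-3) = -28 - (-30) = 2.
So p(s) = det(sI - A) = s^2 + 3s + 2.
Factor s^2 + 3s + 2: two numbers with sum -3 and product 2 are -1 and -2, so s^2 + 3s + 2 = (s + 1)(s + 2).
Hence p(s) = (s + 1) (s + 2), with roots -2, -1.
The eigenvalues -2, -1 are distinct and real, so A is diagonalisable and x(t) = e^{At} x(0) = V diag(e^{λ_i t}) V^{-1} x(0), where the columns of V are the eigenvectors.
λ = -2: A - (-2)I = [[6, 10], [-3, -5]]. Row 1 gives 6·v1 + 10·v2 = 0, so take v_1 = [5, -3]^T.
λ = -1: A - (-1)I = [[5, 10], [-3, -6]]. Row 1 gives 5·v1 + 10·v2 = 0, so take v_2 = [2, -1]^T.
V = [v_1 v_2] = [[5, 2], [-3, -1]] has det V = 1, so V^{-1} = adj(V)/det V = [[-1, -2], [3, 5]].
Modal coordinates z(0) = V^{-1} x(0): (-1)·(-3) + (-2)·2 = -1; 3·(-3) + 5·2 = 1; so z(0) = [-1, 1]^T.
x_1(t) = Σ_i (v_i)_1 · z_i(0) · e^{λ_i t} (row 1 of V times the modal terms).
x_1(1.5) = 5·(-1)·e^{-2·1.5} + 2·1·e^{-1·1.5} = (-5)·0.049787 + 2·0.223130 = 0.1973.

0.1973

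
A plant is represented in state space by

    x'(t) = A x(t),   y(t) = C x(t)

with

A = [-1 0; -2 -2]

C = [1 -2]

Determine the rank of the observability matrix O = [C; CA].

2

CA = [[3, 4]]
Observability matrix O = [C; CA] = [[1, -2], [3, 4]]
det(O) = 1·4 - (-2)·3 = 4 - (-6) = 10 ≠ 0, so rank(O) = 2.
rank(O) = 2 = n, so the pair (A, C) is completely observable.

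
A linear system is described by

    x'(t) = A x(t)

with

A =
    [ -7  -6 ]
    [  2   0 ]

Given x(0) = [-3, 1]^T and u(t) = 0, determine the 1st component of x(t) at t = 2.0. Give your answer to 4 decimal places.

det(sI - A) = s^2 - (tr A)s + det A, with tr A = (-7) + 0 = -7 and det A = (-7)·0 - (-6)·2 = 0 - (-12) = 12.
So p(s) = det(sI - A) = s^2 + 7s + 12.
Factor s^2 + 7s + 12: two numbers with sum -7 and product 12 are -3 and -4, so s^2 + 7s + 12 = (s + 3)(s + 4).
Hence p(s) = (s + 3) (s + 4), with roots -4, -3.
The eigenvalues -4, -3 are distinct and real, so A is diagonalisable and x(t) = e^{At} x(0) = V diag(e^{λ_i t}) V^{-1} x(0), where the columns of V are the eigenvectors.
λ = -4: A - (-4)I = [[-3, -6], [2, 4]]. Row 1 gives (-3)·v1 + (-6)·v2 = 0, so take v_1 = [-2, 1]^T.
λ = -3: A - (-3)I = [[-4, -6], [2, 3]]. Row 1 gives (-4)·v1 + (-6)·v2 = 0, so take v_2 = [-3, 2]^T.
V = [v_1 v_2] = [[-2, -3], [1, 2]] has det V = -1, so V^{-1} = adj(V)/det V = [[-2, -3], [1, 2]].
Modal coordinates z(0) = V^{-1} x(0): (-2)·(-3) + (-3)·1 = 3; 1·(-3) + 2·1 = -1; so z(0) = [3, -1]^T.
x_1(t) = Σ_i (v_i)_1 · z_i(0) · e^{λ_i t} (row 1 of V times the modal terms).
x_1(2.0) = (-2)·3·e^{-4·2.0} + (-3)·(-1)·e^{-3·2.0} = (-6)·0.000335 + 3·0.002479 = 0.0054.

0.0054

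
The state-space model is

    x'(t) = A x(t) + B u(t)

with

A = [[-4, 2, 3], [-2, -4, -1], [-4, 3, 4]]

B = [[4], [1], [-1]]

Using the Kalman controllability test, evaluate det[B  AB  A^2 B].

9106

AB = [[-17], [-11], [-17]]
A^2B = [[-5], [95], [-33]]
Controllability matrix C = [B  AB  A^2B] = [[4, -17, -5], [1, -11, 95], [-1, -17, -33]]
Expanding along the first row, det(C) = 4·((-11)·(-33) - 95·(-17)) - (-17)·(1·(-33) - 95·(-1)) + (-5)·(1·(-17) - (-11)·(-1)) = 4·1978 - (-17)·62 + (-5)·(-28) = 9106
Since det(C) ≠ 0, rank(C) = 3 and the system is completely controllable.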